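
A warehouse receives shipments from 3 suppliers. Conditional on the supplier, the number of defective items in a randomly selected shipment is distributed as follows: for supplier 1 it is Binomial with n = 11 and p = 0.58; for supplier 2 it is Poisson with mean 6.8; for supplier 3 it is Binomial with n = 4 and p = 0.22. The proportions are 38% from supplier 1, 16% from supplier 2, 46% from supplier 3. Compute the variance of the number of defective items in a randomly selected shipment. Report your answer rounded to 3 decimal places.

10.300

Per component, 1: μ=6.38, E[X²]=43.384; 2: μ=6.8, E[X²]=53.04; 3: μ=0.88, E[X²]=1.4608.
E[X] = 0.38·6.38 + 0.16·6.8 + 0.46·0.88 = 3.9172.
E[X²] = 0.38·43.384 + 0.16·53.04 + 0.46·1.4608 = 25.6443.
Var(X) = E[X²] − (E[X])² = 25.6443 − 15.3445 = 10.2998.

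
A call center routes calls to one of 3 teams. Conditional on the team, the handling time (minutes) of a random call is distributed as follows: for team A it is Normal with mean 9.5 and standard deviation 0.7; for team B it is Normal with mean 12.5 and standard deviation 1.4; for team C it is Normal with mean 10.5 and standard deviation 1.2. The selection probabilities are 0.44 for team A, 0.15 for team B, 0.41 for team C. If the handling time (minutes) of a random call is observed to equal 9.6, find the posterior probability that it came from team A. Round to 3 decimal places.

Likelihoods f(9.6 | ·): A: 0.564132; B: 0.033346; C: 0.250948.
Posterior ∝ prior × likelihood. Numerator for A: 0.44·0.564132 = 0.248218.
Normalizing constant: 0.44·0.564132 + 0.15·0.033346 + 0.41·0.250948 = 0.356108.
P(A | observation) = 0.248218 / 0.356108 = 0.697029.

0.697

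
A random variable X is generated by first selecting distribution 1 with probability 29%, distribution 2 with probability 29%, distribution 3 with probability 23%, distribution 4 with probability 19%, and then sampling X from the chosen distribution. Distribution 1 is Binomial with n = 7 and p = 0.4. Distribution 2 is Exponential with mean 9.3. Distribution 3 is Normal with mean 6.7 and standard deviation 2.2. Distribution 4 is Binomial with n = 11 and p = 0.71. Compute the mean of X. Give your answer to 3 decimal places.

Component means — 1: 2.8; 2: 9.3; 3: 6.7; 4: 7.81.
E[X] = 0.29·2.8 + 0.29·9.3 + 0.23·6.7 + 0.19·7.81 = 6.5339.

6.534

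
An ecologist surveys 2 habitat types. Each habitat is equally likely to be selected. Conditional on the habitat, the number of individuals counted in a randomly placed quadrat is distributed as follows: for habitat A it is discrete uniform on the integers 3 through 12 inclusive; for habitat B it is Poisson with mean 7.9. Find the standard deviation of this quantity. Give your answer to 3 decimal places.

Per component, A: μ=7.5, E[X²]=64.5; B: μ=7.9, E[X²]=70.31.
E[X] = 0.5·7.5 + 0.5·7.9 = 7.7.
E[X²] = 0.5·64.5 + 0.5·70.31 = 67.405.
Var(X) = E[X²] − (E[X])² = 67.405 − 59.29 = 8.115.
SD(X) = √8.115 = 2.84868.

2.849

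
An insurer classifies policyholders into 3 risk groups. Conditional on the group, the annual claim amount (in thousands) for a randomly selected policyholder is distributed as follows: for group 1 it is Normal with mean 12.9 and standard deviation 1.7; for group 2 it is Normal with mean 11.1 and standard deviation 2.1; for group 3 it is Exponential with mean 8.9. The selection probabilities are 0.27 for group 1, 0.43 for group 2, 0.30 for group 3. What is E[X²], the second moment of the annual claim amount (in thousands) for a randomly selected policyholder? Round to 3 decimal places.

For each component E[X²] = Var + (mean)², giving 1: 169.3; 2: 127.62; 3: 158.42.
Overall E[X²] = 0.27·169.3 + 0.43·127.62 + 0.3·158.42 = 148.114.

148.114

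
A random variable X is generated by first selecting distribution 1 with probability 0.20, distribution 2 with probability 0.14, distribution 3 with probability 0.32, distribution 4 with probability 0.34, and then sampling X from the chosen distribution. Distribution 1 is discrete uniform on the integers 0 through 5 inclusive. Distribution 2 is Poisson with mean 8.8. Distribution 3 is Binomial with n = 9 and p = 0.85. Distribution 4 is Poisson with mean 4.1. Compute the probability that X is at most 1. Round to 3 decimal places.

0.096

Conditional on each component, P(X ≤ 1): 1: 0.333333; 2: 0.00147718; 3: 1.99905e-06; 4: 0.0845206.
By total probability, P(X ≤ 1) = 0.2·0.333333 + 0.14·0.00147718 + 0.32·1.99905e-06 + 0.34·0.0845206 = 0.0956111.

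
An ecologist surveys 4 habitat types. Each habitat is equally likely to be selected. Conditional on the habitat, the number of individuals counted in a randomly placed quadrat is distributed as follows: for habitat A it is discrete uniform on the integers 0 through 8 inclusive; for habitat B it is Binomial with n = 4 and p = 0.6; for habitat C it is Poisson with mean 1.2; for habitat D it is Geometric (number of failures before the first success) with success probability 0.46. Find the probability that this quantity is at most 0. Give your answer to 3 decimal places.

0.224

Conditional on each habitat, P(X ≤ 0): A: 0.111111; B: 0.0256; C: 0.301194; D: 0.46.
By total probability, P(X ≤ 0) = 0.25·0.111111 + 0.25·0.0256 + 0.25·0.301194 + 0.25·0.46 = 0.224476.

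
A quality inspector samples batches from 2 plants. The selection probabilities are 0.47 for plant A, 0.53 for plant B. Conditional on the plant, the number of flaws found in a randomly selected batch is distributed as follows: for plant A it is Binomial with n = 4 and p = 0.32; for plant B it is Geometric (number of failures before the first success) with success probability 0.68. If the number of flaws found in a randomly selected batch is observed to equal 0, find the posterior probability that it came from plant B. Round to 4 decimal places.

Likelihoods P(X=0 | ·): A: 0.213814; B: 0.68.
Posterior ∝ prior × likelihood. Numerator for B: 0.53·0.68 = 0.3604.
Normalizing constant: 0.47·0.213814 + 0.53·0.68 = 0.460892.
P(B | observation) = 0.3604 / 0.460892 = 0.781961.

0.7820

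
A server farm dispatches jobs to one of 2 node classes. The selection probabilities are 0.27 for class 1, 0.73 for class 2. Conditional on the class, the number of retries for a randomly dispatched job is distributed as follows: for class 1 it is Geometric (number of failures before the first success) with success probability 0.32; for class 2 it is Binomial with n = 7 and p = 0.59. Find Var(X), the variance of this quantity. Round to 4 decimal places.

Per component, 1: μ=2.125, E[X²]=11.1562; 2: μ=4.13, E[X²]=18.7502.
E[X] = 0.27·2.125 + 0.73·4.13 = 3.58865.
E[X²] = 0.27·11.1562 + 0.73·18.7502 = 16.6998.
Var(X) = E[X²] − (E[X])² = 16.6998 − 12.8784 = 3.82142.

3.8214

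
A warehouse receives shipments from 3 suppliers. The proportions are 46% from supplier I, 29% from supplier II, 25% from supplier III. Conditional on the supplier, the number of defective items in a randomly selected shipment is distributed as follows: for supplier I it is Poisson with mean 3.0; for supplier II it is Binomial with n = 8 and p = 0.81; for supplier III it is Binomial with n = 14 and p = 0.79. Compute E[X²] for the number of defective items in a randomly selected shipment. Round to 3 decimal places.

49.216

For each component E[X²] = Var + (mean)², giving I: 12; II: 43.2216; III: 124.646.
Overall E[X²] = 0.46·12 + 0.29·43.2216 + 0.25·124.646 = 49.2158.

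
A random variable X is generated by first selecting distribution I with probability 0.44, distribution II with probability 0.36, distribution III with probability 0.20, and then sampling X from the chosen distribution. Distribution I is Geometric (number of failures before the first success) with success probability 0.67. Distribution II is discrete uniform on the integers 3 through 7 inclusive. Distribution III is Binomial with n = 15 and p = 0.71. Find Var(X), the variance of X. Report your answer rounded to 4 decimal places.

Per component, I: μ=0.492537, E[X²]=0.977723; II: μ=5, E[X²]=27; III: μ=10.65, E[X²]=116.511.
E[X] = 0.44·0.492537 + 0.36·5 + 0.2·10.65 = 4.14672.
E[X²] = 0.44·0.977723 + 0.36·27 + 0.2·116.511 = 33.4524.
Var(X) = E[X²] − (E[X])² = 33.4524 − 17.1953 = 16.2571.

16.2571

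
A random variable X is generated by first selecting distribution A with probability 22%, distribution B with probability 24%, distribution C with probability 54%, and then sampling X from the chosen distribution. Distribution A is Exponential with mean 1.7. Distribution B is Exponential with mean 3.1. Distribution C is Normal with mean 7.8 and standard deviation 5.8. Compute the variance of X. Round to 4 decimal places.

Per component, A: μ=1.7, E[X²]=5.78; B: μ=3.1, E[X²]=19.22; C: μ=7.8, E[X²]=94.48.
E[X] = 0.22·1.7 + 0.24·3.1 + 0.54·7.8 = 5.33.
E[X²] = 0.22·5.78 + 0.24·19.22 + 0.54·94.48 = 56.9036.
Var(X) = E[X²] − (E[X])² = 56.9036 − 28.4089 = 28.4947.

28.4947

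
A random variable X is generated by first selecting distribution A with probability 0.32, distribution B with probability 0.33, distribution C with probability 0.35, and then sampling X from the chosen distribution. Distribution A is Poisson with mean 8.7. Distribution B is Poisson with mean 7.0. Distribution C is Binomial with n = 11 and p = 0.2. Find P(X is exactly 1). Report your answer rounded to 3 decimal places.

Conditional on each component, P(X = 1): A: 0.0014493; B: 0.00638317; C: 0.236223.
By total probability, P(X = 1) = 0.32·0.0014493 + 0.33·0.00638317 + 0.35·0.236223 = 0.0852483.

0.085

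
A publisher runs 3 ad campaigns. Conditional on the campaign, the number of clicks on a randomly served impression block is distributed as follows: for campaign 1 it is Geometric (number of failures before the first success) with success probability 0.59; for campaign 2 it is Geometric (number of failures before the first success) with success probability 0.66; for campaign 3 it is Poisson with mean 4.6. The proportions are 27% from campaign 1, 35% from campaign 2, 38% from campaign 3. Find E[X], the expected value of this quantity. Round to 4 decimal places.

Component means — 1: 0.694915; 2: 0.515152; 3: 4.6.
E[X] = 0.27·0.694915 + 0.35·0.515152 + 0.38·4.6 = 2.11593.

2.1159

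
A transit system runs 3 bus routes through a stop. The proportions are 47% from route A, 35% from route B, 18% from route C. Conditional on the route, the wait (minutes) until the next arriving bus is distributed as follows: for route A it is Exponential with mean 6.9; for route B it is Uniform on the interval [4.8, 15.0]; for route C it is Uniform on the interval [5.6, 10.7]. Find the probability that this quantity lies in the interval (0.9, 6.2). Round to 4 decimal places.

0.2904

Conditional on each route, P(0.9 < X < 6.2): A: 0.470554; B: 0.137255; C: 0.117647.
By total probability, P(0.9 < X < 6.2) = 0.47·0.470554 + 0.35·0.137255 + 0.18·0.117647 = 0.290376.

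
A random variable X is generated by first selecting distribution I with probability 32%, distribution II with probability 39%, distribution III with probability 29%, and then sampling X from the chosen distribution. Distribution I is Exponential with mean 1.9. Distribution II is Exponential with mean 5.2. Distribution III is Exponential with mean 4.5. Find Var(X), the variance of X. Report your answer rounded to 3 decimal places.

Per component, I: μ=1.9, E[X²]=7.22; II: μ=5.2, E[X²]=54.08; III: μ=4.5, E[X²]=40.5.
E[X] = 0.32·1.9 + 0.39·5.2 + 0.29·4.5 = 3.941.
E[X²] = 0.32·7.22 + 0.39·54.08 + 0.29·40.5 = 35.1466.
Var(X) = E[X²] − (E[X])² = 35.1466 − 15.5315 = 19.6151.

19.615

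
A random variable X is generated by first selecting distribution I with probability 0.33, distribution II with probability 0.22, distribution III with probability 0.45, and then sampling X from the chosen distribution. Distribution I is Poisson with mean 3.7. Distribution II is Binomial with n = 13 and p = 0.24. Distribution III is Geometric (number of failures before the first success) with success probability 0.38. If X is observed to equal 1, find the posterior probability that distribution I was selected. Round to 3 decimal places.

0.187

Likelihoods P(X=1 | ·): I: 0.091477; II: 0.115856; III: 0.2356.
Posterior ∝ prior × likelihood. Numerator for I: 0.33·0.091477 = 0.0301874.
Normalizing constant: 0.33·0.091477 + 0.22·0.115856 + 0.45·0.2356 = 0.161696.
P(I | observation) = 0.0301874 / 0.161696 = 0.186693.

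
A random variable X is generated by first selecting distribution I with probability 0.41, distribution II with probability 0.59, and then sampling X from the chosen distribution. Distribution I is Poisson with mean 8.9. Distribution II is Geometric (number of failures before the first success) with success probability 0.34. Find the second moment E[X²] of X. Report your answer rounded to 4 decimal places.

For each component E[X²] = Var + (mean)², giving I: 88.11; II: 9.47751.
Overall E[X²] = 0.41·88.11 + 0.59·9.47751 = 41.7168.

41.7168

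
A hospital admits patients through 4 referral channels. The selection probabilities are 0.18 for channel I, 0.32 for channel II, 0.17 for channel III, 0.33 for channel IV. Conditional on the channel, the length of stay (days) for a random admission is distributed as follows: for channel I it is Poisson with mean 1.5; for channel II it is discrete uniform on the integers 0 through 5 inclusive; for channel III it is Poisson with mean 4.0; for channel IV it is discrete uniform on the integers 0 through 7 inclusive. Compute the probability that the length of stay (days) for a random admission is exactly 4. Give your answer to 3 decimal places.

0.136

Conditional on each channel, P(X = 4): I: 0.0470665; II: 0.166667; III: 0.195367; IV: 0.125.
By total probability, P(X = 4) = 0.18·0.0470665 + 0.32·0.166667 + 0.17·0.195367 + 0.33·0.125 = 0.136268.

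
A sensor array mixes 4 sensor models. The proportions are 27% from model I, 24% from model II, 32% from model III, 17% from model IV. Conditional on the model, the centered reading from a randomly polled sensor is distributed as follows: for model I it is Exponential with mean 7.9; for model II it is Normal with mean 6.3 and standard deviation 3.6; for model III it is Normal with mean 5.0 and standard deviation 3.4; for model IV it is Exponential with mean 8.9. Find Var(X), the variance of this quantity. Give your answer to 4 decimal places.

39.2974

Per component, I: μ=7.9, E[X²]=124.82; II: μ=6.3, E[X²]=52.65; III: μ=5, E[X²]=36.56; IV: μ=8.9, E[X²]=158.42.
E[X] = 0.27·7.9 + 0.24·6.3 + 0.32·5 + 0.17·8.9 = 6.758.
E[X²] = 0.27·124.82 + 0.24·52.65 + 0.32·36.56 + 0.17·158.42 = 84.968.
Var(X) = E[X²] − (E[X])² = 84.968 − 45.6706 = 39.2974.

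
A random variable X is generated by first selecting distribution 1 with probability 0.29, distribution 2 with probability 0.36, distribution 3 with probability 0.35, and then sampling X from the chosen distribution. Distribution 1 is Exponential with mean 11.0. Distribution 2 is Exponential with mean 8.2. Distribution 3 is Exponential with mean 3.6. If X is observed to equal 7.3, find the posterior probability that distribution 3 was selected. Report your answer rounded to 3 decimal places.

0.288

Likelihoods f(7.3 | ·): 1: 0.0468159; 2: 0.0500678; 3: 0.0365633.
Posterior ∝ prior × likelihood. Numerator for 3: 0.35·0.0365633 = 0.0127971.
Normalizing constant: 0.29·0.0468159 + 0.36·0.0500678 + 0.35·0.0365633 = 0.0443982.
P(3 | observation) = 0.0127971 / 0.0443982 = 0.288236.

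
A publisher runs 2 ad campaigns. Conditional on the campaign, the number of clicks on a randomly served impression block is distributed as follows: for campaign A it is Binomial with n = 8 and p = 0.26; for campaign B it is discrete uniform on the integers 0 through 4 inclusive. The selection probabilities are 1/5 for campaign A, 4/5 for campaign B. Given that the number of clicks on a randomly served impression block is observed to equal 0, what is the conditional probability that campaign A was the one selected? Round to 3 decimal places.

0.101

Likelihoods P(X=0 | ·): A: 0.0899195; B: 0.2.
Posterior ∝ prior × likelihood. Numerator for A: 0.2·0.0899195 = 0.0179839.
Normalizing constant: 0.2·0.0899195 + 0.8·0.2 = 0.177984.
P(A | observation) = 0.0179839 / 0.177984 = 0.101042.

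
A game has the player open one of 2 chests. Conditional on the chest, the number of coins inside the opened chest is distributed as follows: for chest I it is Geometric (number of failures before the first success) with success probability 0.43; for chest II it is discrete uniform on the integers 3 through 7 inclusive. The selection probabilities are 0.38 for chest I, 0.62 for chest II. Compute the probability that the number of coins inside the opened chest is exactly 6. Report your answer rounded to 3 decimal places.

0.130

Conditional on each chest, P(X = 6): I: 0.0147475; II: 0.2.
By total probability, P(X = 6) = 0.38·0.0147475 + 0.62·0.2 = 0.129604.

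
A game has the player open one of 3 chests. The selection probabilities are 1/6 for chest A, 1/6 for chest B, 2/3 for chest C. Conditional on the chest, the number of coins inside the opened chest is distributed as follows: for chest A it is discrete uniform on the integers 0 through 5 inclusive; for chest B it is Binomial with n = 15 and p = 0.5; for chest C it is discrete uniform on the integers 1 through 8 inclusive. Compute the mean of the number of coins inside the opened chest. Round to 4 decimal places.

Component means — A: 2.5; B: 7.5; C: 4.5.
E[X] = 0.166667·2.5 + 0.166667·7.5 + 0.666667·4.5 = 4.66667.

4.6667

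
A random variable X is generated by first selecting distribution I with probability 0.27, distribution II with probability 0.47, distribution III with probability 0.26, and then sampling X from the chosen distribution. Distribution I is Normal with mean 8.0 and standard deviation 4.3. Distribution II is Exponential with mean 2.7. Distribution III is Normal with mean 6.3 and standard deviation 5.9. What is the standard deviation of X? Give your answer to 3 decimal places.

4.777

Per component, I: μ=8, E[X²]=82.49; II: μ=2.7, E[X²]=14.58; III: μ=6.3, E[X²]=74.5.
E[X] = 0.27·8 + 0.47·2.7 + 0.26·6.3 = 5.067.
E[X²] = 0.27·82.49 + 0.47·14.58 + 0.26·74.5 = 48.4949.
Var(X) = E[X²] − (E[X])² = 48.4949 − 25.6745 = 22.8204.
SD(X) = √22.8204 = 4.77707.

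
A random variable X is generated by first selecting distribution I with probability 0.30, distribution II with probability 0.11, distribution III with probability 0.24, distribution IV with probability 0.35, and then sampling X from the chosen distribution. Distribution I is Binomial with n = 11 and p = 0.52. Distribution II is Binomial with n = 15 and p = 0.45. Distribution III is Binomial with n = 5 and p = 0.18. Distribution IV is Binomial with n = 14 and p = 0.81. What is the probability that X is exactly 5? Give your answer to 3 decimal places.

0.080

Conditional on each component, P(X = 5): I: 0.214836; II: 0.14036; III: 0.000188957; IV: 0.000225254.
By total probability, P(X = 5) = 0.3·0.214836 + 0.11·0.14036 + 0.24·0.000188957 + 0.35·0.000225254 = 0.0800145.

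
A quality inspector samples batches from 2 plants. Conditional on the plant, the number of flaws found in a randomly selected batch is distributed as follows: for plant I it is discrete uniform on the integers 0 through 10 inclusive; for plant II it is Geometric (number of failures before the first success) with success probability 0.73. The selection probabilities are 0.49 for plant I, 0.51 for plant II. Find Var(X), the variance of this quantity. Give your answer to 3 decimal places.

Per component, I: μ=5, E[X²]=35; II: μ=0.369863, E[X²]=0.64346.
E[X] = 0.49·5 + 0.51·0.369863 = 2.63863.
E[X²] = 0.49·35 + 0.51·0.64346 = 17.4782.
Var(X) = E[X²] − (E[X])² = 17.4782 − 6.96237 = 10.5158.

10.516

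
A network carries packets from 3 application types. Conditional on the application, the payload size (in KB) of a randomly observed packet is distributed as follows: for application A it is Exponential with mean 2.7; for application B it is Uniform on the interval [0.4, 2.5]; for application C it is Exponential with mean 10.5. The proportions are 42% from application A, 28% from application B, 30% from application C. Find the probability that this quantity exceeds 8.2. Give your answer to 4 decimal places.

0.1575

Conditional on each application, P(X > 8.2): A: 0.0479768; B: 0; C: 0.45797.
By total probability, P(X > 8.2) = 0.42·0.0479768 + 0.28·0 + 0.3·0.45797 = 0.157541.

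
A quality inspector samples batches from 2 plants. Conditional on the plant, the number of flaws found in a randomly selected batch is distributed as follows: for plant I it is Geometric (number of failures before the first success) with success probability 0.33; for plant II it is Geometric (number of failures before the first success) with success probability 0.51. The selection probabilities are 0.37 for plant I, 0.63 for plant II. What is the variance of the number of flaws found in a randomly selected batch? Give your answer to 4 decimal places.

3.7299

Per component, I: μ=2.0303, E[X²]=10.2746; II: μ=0.960784, E[X²]=2.807.
E[X] = 0.37·2.0303 + 0.63·0.960784 = 1.35651.
E[X²] = 0.37·10.2746 + 0.63·2.807 = 5.57.
Var(X) = E[X²] − (E[X])² = 5.57 − 1.84011 = 3.72989.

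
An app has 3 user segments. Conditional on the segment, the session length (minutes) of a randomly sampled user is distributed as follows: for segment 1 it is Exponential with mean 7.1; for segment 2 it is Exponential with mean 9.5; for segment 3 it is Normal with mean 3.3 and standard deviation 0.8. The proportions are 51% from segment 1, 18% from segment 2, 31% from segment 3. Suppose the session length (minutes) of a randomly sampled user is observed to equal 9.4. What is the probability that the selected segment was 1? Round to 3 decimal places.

Likelihoods f(9.4 | ·): 1: 0.0374766; 2: 0.0391339; 3: 1.18234e-13.
Posterior ∝ prior × likelihood. Numerator for 1: 0.51·0.0374766 = 0.0191131.
Normalizing constant: 0.51·0.0374766 + 0.18·0.0391339 + 0.31·1.18234e-13 = 0.0261572.
P(1 | observation) = 0.0191131 / 0.0261572 = 0.730701.

0.731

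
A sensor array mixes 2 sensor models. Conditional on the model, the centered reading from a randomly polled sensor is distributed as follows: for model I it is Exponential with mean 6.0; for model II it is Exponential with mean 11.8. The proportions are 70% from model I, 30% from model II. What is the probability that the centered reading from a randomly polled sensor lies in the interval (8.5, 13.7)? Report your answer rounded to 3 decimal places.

0.150

Conditional on each model, P(8.5 < X < 13.7): I: 0.140577; II: 0.17342.
By total probability, P(8.5 < X < 13.7) = 0.7·0.140577 + 0.3·0.17342 = 0.15043.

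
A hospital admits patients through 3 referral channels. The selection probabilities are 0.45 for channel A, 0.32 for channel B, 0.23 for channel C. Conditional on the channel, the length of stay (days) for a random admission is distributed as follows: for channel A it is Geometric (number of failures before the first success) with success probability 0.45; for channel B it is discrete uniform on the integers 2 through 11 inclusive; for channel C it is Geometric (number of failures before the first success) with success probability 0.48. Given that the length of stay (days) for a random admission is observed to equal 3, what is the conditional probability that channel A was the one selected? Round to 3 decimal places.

0.415

Likelihoods P(X=3 | ·): A: 0.0748688; B: 0.1; C: 0.0674918.
Posterior ∝ prior × likelihood. Numerator for A: 0.45·0.0748688 = 0.0336909.
Normalizing constant: 0.45·0.0748688 + 0.32·0.1 + 0.23·0.0674918 = 0.0812141.
P(A | observation) = 0.0336909 / 0.0812141 = 0.414841.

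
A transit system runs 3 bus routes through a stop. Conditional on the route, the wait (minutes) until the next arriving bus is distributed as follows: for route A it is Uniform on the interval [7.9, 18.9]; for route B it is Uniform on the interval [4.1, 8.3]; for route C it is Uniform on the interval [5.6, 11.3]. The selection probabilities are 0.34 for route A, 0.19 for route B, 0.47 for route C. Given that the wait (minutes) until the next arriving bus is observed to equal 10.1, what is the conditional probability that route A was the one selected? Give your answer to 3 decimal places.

0.273

Likelihoods f(10.1 | ·): A: 0.0909091; B: 0; C: 0.175439.
Posterior ∝ prior × likelihood. Numerator for A: 0.34·0.0909091 = 0.0309091.
Normalizing constant: 0.34·0.0909091 + 0.19·0 + 0.47·0.175439 = 0.113365.
P(A | observation) = 0.0309091 / 0.113365 = 0.272651.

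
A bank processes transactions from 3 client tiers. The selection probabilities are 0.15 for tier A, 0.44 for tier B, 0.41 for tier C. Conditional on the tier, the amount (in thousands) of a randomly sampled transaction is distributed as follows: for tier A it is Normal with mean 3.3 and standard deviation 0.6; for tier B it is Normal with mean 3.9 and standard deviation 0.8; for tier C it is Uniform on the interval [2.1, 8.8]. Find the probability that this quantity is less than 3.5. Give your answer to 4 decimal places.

Conditional on each tier, P(X < 3.5): A: 0.630559; B: 0.308538; C: 0.208955.
By total probability, P(X < 3.5) = 0.15·0.630559 + 0.44·0.308538 + 0.41·0.208955 = 0.316012.

0.3160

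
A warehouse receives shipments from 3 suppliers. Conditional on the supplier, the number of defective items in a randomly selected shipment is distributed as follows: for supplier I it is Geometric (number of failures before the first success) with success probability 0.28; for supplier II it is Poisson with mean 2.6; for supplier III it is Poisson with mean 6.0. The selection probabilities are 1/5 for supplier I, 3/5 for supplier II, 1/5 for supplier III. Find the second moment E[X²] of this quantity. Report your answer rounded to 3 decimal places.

For each component E[X²] = Var + (mean)², giving I: 15.7959; II: 9.36; III: 42.
Overall E[X²] = 0.2·15.7959 + 0.6·9.36 + 0.2·42 = 17.1752.

17.175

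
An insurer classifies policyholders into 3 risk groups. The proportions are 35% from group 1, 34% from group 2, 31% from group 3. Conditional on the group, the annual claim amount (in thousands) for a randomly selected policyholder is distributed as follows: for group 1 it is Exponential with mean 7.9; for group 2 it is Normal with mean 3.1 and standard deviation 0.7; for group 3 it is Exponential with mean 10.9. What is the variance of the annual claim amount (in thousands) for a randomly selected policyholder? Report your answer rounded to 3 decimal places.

68.972

Per component, 1: μ=7.9, E[X²]=124.82; 2: μ=3.1, E[X²]=10.1; 3: μ=10.9, E[X²]=237.62.
E[X] = 0.35·7.9 + 0.34·3.1 + 0.31·10.9 = 7.198.
E[X²] = 0.35·124.82 + 0.34·10.1 + 0.31·237.62 = 120.783.
Var(X) = E[X²] − (E[X])² = 120.783 − 51.8112 = 68.972.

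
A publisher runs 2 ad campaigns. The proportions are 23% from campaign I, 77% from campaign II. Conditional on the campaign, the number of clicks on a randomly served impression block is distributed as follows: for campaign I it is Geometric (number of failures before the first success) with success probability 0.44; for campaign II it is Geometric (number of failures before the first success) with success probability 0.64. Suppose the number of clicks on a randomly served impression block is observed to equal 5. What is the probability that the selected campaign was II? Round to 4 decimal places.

0.3484

Likelihoods P(X=5 | ·): I: 0.0242322; II: 0.00386984.
Posterior ∝ prior × likelihood. Numerator for II: 0.77·0.00386984 = 0.00297977.
Normalizing constant: 0.23·0.0242322 + 0.77·0.00386984 = 0.00855318.
P(II | observation) = 0.00297977 / 0.00855318 = 0.348382.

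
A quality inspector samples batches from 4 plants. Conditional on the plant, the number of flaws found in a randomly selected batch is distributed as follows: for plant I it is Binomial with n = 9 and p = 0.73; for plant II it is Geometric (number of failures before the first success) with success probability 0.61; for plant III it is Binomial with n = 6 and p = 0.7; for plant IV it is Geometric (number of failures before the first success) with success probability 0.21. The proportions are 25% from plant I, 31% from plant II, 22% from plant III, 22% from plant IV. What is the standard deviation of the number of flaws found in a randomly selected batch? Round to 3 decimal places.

Per component, I: μ=6.57, E[X²]=44.9388; II: μ=0.639344, E[X²]=1.45687; III: μ=4.2, E[X²]=18.9; IV: μ=3.7619, E[X²]=32.0658.
E[X] = 0.25·6.57 + 0.31·0.639344 + 0.22·4.2 + 0.22·3.7619 = 3.59232.
E[X²] = 0.25·44.9388 + 0.31·1.45687 + 0.22·18.9 + 0.22·32.0658 = 22.8988.
Var(X) = E[X²] − (E[X])² = 22.8988 − 12.9047 = 9.99406.
SD(X) = √9.99406 = 3.16134.

3.161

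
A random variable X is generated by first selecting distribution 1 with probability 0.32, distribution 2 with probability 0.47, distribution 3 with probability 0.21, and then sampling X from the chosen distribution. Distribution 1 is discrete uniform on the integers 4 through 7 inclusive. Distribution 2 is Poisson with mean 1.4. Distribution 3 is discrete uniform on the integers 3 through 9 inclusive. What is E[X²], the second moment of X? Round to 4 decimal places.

20.0592

For each component E[X²] = Var + (mean)², giving 1: 31.5; 2: 3.36; 3: 40.
Overall E[X²] = 0.32·31.5 + 0.47·3.36 + 0.21·40 = 20.0592.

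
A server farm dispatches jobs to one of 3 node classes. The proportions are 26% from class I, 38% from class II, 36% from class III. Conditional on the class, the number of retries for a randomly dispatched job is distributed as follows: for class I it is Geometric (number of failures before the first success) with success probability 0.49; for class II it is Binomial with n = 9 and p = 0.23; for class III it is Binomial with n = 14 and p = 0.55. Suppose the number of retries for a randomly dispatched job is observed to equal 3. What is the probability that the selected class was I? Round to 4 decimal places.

Likelihoods P(X=3 | ·): I: 0.064999; II: 0.213014; III: 0.00927955.
Posterior ∝ prior × likelihood. Numerator for I: 0.26·0.064999 = 0.0168997.
Normalizing constant: 0.26·0.064999 + 0.38·0.213014 + 0.36·0.00927955 = 0.101186.
P(I | observation) = 0.0168997 / 0.101186 = 0.167017.

0.1670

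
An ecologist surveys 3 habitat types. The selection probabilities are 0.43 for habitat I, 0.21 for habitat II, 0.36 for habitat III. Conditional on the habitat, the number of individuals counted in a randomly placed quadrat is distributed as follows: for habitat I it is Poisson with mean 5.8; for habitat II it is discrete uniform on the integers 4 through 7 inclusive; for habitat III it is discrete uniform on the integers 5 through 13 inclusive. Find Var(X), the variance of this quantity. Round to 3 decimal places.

Per component, I: μ=5.8, E[X²]=39.44; II: μ=5.5, E[X²]=31.5; III: μ=9, E[X²]=87.6667.
E[X] = 0.43·5.8 + 0.21·5.5 + 0.36·9 = 6.889.
E[X²] = 0.43·39.44 + 0.21·31.5 + 0.36·87.6667 = 55.1342.
Var(X) = E[X²] − (E[X])² = 55.1342 − 47.4583 = 7.67588.

7.676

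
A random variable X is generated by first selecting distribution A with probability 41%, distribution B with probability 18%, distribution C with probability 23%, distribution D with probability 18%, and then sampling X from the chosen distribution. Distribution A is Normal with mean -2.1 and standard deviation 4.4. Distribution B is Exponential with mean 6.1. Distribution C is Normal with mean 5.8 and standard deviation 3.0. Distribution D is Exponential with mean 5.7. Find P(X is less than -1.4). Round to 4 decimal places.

0.2328

Conditional on each component, P(X < -1.4): A: 0.563201; B: 0; C: 0.00819754; D: 0.
By total probability, P(X < -1.4) = 0.41·0.563201 + 0.18·0 + 0.23·0.00819754 + 0.18·0 = 0.232798.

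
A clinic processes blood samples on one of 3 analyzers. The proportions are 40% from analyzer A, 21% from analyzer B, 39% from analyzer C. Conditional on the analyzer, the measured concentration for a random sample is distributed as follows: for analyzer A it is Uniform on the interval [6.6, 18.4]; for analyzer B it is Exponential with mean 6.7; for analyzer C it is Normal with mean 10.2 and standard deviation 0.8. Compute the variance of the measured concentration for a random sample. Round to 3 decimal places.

Per component, A: μ=12.5, E[X²]=167.853; B: μ=6.7, E[X²]=89.78; C: μ=10.2, E[X²]=104.68.
E[X] = 0.4·12.5 + 0.21·6.7 + 0.39·10.2 = 10.385.
E[X²] = 0.4·167.853 + 0.21·89.78 + 0.39·104.68 = 126.82.
Var(X) = E[X²] − (E[X])² = 126.82 − 107.848 = 18.9721.

18.972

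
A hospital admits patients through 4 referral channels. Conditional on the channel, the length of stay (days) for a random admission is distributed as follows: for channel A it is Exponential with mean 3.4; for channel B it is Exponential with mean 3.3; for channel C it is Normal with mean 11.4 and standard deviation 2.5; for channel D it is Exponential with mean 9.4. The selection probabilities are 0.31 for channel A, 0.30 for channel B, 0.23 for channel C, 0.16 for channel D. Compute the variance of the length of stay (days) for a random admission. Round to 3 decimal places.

35.236

Per component, A: μ=3.4, E[X²]=23.12; B: μ=3.3, E[X²]=21.78; C: μ=11.4, E[X²]=136.21; D: μ=9.4, E[X²]=176.72.
E[X] = 0.31·3.4 + 0.3·3.3 + 0.23·11.4 + 0.16·9.4 = 6.17.
E[X²] = 0.31·23.12 + 0.3·21.78 + 0.23·136.21 + 0.16·176.72 = 73.3047.
Var(X) = E[X²] − (E[X])² = 73.3047 − 38.0689 = 35.2358.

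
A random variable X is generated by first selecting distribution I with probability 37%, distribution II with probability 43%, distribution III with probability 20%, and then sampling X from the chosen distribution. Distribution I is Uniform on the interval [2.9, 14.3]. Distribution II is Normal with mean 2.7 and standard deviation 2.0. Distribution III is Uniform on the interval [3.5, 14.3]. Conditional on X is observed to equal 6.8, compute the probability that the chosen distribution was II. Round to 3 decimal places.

0.171

Likelihoods f(6.8 | ·): I: 0.0877193; II: 0.024396; III: 0.0925926.
Posterior ∝ prior × likelihood. Numerator for II: 0.43·0.024396 = 0.0104903.
Normalizing constant: 0.37·0.0877193 + 0.43·0.024396 + 0.2·0.0925926 = 0.0614649.
P(II | observation) = 0.0104903 / 0.0614649 = 0.170671.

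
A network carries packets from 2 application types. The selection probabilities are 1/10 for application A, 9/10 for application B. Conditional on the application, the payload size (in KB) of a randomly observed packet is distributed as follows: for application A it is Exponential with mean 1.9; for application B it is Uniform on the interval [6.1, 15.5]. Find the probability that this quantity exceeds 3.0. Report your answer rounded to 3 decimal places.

Conditional on each application, P(X > 3.0): A: 0.206192; B: 1.
By total probability, P(X > 3.0) = 0.1·0.206192 + 0.9·1 = 0.920619.

0.921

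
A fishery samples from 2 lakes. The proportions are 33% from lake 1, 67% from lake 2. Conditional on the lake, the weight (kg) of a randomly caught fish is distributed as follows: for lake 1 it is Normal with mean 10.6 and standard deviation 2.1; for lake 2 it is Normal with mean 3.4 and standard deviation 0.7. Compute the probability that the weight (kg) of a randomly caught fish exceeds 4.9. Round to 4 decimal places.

Conditional on each lake, P(X > 4.9): 1: 0.996679; 2: 0.0160623.
By total probability, P(X > 4.9) = 0.33·0.996679 + 0.67·0.0160623 = 0.339666.

0.3397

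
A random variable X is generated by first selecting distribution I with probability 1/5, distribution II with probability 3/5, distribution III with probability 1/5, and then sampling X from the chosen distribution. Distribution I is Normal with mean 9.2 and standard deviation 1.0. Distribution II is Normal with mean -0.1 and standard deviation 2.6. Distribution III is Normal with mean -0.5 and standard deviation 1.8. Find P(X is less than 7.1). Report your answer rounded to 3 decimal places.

0.802

Conditional on each component, P(X < 7.1): I: 0.0178644; II: 0.997191; III: 0.999988.
By total probability, P(X < 7.1) = 0.2·0.0178644 + 0.6·0.997191 + 0.2·0.999988 = 0.801885.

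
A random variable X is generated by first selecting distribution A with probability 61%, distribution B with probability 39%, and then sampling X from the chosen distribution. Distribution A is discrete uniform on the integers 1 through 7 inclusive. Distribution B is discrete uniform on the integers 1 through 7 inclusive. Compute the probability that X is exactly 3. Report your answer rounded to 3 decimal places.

0.143

Conditional on each component, P(X = 3): A: 0.142857; B: 0.142857.
By total probability, P(X = 3) = 0.61·0.142857 + 0.39·0.142857 = 0.142857.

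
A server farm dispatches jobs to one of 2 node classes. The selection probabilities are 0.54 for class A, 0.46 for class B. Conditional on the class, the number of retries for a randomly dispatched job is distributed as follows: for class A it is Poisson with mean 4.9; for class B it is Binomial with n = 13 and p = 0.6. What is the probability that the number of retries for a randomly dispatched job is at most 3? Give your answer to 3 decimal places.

Conditional on each class, P(X ≤ 3): A: 0.279345; B: 0.00779302.
By total probability, P(X ≤ 3) = 0.54·0.279345 + 0.46·0.00779302 = 0.154431.

0.154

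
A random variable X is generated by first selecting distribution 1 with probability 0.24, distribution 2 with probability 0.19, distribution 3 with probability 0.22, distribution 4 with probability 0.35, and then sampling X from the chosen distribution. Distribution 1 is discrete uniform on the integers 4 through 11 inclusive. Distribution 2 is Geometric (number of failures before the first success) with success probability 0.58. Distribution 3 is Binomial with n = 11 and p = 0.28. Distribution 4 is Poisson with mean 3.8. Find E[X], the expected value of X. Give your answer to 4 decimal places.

Component means — 1: 7.5; 2: 0.724138; 3: 3.08; 4: 3.8.
E[X] = 0.24·7.5 + 0.19·0.724138 + 0.22·3.08 + 0.35·3.8 = 3.94519.

3.9452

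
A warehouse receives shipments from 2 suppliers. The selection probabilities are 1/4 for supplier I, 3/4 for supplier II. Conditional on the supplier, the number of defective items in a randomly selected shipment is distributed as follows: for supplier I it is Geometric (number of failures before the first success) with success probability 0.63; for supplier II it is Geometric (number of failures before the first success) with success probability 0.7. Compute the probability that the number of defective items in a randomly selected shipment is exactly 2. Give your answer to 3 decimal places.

0.069

Conditional on each supplier, P(X = 2): I: 0.086247; II: 0.063.
By total probability, P(X = 2) = 0.25·0.086247 + 0.75·0.063 = 0.0688118.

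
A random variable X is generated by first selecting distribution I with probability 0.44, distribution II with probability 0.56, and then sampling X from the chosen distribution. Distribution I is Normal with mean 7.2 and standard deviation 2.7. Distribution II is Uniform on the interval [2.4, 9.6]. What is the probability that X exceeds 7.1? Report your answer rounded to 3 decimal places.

0.421

Conditional on each component, P(X > 7.1): I: 0.514772; II: 0.347222.
By total probability, P(X > 7.1) = 0.44·0.514772 + 0.56·0.347222 = 0.420944.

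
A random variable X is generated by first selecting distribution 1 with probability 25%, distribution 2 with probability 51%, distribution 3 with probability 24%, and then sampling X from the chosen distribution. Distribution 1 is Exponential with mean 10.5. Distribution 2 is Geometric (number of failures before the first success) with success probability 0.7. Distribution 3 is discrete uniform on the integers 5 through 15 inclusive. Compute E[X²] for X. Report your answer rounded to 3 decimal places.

81.931

For each component E[X²] = Var + (mean)², giving 1: 220.5; 2: 0.795918; 3: 110.
Overall E[X²] = 0.25·220.5 + 0.51·0.795918 + 0.24·110 = 81.9309.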